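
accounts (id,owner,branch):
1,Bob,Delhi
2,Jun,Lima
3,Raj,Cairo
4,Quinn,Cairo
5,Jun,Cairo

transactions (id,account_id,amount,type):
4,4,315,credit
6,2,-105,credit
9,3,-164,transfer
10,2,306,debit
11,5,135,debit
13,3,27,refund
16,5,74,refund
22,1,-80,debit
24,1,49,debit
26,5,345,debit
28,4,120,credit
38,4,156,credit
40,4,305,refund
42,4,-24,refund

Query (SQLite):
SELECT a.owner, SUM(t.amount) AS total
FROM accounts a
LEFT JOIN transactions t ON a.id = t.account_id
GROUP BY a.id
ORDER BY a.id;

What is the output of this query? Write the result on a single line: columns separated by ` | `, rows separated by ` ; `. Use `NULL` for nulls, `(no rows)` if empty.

LEFT JOIN keeps every accounts row; unmatched ones get NULL for transactions columns.
Group by accounts.id and compute SUM(t.amount). SUM over an all-NULL group is NULL.
  1: ids {22, 24} → SUM(t.amount)=-31
  2: ids {6, 10} → SUM(t.amount)=201
  3: ids {9, 13} → SUM(t.amount)=-137
  4: ids {4, 28, 38, 40, 42} → SUM(t.amount)=872
  5: ids {11, 16, 26} → SUM(t.amount)=554

Bob | -31 ; Jun | 201 ; Raj | -137 ; Quinn | 872 ; Jun | 554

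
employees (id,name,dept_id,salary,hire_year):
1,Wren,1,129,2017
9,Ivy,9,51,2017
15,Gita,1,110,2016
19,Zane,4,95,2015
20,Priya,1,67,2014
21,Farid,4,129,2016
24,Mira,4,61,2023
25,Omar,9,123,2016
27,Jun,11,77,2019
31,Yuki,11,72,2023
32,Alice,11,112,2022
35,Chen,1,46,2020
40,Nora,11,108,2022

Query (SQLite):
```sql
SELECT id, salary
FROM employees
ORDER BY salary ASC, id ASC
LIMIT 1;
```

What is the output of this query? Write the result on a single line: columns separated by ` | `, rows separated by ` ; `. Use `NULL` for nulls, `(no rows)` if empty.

Sort by salary asc, tiebreak id asc: (46, id=35), (51, id=9), (61, id=24), (67, id=20) …. Take first 1.

35 | 46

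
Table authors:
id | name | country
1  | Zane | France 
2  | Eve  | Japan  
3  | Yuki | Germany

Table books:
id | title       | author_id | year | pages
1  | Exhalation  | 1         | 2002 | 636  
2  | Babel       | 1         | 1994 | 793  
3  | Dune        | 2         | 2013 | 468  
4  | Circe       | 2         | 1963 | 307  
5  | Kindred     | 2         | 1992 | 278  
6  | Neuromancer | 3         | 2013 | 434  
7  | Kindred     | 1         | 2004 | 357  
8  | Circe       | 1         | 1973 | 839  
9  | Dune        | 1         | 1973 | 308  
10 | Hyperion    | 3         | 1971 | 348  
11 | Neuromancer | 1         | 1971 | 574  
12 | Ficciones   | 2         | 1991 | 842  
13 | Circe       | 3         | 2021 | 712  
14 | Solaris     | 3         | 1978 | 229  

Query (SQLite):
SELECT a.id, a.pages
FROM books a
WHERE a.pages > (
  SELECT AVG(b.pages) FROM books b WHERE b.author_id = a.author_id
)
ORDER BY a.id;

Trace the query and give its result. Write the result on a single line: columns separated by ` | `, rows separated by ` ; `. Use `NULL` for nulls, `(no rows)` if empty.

For each books row a, compute AVG(pages) over rows sharing a.author_id.
Keep row a if a.pages > that per-group AVG.
  author_id=1: AVG(pages) = 584.5
  author_id=2: AVG(pages) = 473.75
  author_id=3: AVG(pages) = 430.75

1 | 636 ; 2 | 793 ; 6 | 434 ; 8 | 839 ; 12 | 842 ; 13 | 712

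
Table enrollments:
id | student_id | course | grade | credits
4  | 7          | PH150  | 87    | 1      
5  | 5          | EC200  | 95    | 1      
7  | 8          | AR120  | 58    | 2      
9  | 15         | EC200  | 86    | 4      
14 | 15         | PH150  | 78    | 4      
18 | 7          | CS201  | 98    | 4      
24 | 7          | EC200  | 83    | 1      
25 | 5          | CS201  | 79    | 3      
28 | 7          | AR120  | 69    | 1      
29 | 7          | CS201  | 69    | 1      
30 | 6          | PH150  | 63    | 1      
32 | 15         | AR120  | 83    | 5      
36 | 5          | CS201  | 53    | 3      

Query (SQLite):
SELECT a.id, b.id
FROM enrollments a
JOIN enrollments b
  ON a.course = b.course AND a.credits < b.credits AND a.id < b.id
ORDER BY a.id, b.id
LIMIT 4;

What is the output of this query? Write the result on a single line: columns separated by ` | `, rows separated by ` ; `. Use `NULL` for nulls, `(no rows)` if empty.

4 | 14 ; 5 | 9 ; 7 | 32 ; 28 | 32

Pairs (a,b) with same course, a.credits < b.credits, a.id < b.id.
course groups: AR120:{7,28,32} CS201:{18,25,29,36} EC200:{5,9,24} PH150:{4,14,30}
Ordered by (a.id, b.id); first 4.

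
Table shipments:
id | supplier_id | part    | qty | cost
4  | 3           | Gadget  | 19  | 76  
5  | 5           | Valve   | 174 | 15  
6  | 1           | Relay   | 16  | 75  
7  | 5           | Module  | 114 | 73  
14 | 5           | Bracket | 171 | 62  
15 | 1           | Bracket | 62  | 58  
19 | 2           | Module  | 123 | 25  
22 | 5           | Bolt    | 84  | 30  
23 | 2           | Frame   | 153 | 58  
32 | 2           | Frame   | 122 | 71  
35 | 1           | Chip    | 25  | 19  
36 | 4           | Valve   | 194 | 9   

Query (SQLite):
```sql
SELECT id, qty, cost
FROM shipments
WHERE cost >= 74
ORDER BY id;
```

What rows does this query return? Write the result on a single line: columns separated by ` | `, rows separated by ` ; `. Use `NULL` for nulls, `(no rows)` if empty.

cost >= 74: ids {4, 6}

4 | 19 | 76 ; 6 | 16 | 75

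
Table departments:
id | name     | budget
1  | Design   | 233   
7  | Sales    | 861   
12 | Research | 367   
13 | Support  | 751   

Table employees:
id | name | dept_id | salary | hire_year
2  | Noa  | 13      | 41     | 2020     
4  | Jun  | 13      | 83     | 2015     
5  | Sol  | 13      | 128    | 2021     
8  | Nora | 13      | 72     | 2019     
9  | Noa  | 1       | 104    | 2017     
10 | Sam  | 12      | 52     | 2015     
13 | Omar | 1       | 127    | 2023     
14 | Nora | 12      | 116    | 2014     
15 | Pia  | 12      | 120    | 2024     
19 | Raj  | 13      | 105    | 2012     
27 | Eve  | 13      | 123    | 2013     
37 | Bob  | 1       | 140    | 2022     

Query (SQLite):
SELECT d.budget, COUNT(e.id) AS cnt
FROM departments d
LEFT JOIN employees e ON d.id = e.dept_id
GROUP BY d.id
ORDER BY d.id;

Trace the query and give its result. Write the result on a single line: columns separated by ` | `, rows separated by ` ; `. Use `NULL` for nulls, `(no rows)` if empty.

233 | 3 ; 861 | 0 ; 367 | 3 ; 751 | 6

LEFT JOIN keeps every departments row; unmatched ones get NULL for employees columns.
Group by departments.id and compute COUNT(e.id). COUNT(col) of an all-NULL group is 0.
  1: ids {9, 13, 37} → COUNT(e.id)=3
  7: ids {—} → COUNT(e.id)=0
  12: ids {10, 14, 15} → COUNT(e.id)=3
  13: ids {2, 4, 5, 8, 19, 27} → COUNT(e.id)=6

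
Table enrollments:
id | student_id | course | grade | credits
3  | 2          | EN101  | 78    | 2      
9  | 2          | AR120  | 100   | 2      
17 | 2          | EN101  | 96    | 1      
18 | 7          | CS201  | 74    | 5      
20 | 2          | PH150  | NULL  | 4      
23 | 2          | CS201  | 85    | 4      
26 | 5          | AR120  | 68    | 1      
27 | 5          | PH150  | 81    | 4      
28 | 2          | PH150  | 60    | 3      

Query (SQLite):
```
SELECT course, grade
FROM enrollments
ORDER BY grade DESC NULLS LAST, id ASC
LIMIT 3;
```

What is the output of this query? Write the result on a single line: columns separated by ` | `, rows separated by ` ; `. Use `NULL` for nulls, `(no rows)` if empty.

Sort by grade desc, tiebreak id asc: (100, id=9), (96, id=17), (85, id=23), (81, id=27), (78, id=3), (74, id=18) …. Take first 3.
NULLS LAST: NULL grade rows go after all non-NULL rows (among themselves ordered by id asc).

AR120 | 100 ; EN101 | 96 ; CS201 | 85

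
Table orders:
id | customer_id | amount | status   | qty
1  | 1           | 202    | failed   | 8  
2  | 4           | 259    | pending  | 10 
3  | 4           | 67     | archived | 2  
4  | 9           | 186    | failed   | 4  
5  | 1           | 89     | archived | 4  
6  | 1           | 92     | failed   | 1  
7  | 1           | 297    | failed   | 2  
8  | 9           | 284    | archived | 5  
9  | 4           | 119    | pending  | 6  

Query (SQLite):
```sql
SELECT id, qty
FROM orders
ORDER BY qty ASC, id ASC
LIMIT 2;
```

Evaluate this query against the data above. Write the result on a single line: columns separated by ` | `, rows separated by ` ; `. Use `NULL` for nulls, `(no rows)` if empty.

Sort by qty asc, tiebreak id asc: (1, id=6), (2, id=3), (2, id=7), (4, id=4), (4, id=5) …. Take first 2.

6 | 1 ; 3 | 2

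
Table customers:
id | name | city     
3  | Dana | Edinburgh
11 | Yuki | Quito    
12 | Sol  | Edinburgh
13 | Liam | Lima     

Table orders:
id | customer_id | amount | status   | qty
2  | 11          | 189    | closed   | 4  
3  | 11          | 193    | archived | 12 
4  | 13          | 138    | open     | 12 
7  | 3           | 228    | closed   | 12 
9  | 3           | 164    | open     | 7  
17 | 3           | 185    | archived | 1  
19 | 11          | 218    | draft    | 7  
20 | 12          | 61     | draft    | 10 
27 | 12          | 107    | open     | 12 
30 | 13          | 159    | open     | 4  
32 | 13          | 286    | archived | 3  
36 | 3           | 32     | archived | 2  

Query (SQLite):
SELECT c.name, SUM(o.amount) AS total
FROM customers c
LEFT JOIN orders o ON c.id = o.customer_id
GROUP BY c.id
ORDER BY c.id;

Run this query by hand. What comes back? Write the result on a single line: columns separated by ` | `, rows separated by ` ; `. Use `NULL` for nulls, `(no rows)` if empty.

LEFT JOIN keeps every customers row; unmatched ones get NULL for orders columns.
Group by customers.id and compute SUM(o.amount). SUM over an all-NULL group is NULL.
  3: ids {7, 9, 17, 36} → SUM(o.amount)=609
  11: ids {2, 3, 19} → SUM(o.amount)=600
  12: ids {20, 27} → SUM(o.amount)=168
  13: ids {4, 30, 32} → SUM(o.amount)=583

Dana | 609 ; Yuki | 600 ; Sol | 168 ; Liam | 583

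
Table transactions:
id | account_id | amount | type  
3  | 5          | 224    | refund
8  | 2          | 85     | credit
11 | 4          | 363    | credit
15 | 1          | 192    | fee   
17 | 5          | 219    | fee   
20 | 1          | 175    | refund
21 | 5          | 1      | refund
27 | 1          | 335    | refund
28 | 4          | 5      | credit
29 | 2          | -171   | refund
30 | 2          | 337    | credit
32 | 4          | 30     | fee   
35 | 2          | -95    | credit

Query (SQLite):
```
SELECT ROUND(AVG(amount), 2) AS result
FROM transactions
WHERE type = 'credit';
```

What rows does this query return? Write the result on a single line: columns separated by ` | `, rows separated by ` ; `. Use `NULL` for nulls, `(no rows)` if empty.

Rows where type='credit' → amount values: [85, 363, 5, 337, -95].
AVG = 695 / 5 (rounded to 2 dp).

139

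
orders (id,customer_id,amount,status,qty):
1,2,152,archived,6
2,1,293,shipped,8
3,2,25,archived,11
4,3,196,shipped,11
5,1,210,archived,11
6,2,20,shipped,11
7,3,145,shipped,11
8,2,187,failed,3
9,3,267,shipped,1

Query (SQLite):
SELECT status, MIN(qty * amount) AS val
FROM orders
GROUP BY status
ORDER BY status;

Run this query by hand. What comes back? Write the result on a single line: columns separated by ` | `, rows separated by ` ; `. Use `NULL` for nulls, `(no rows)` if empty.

For each row compute qty * amount.
Group by status; take MIN of the expression per group.
  archived: ids {1, 3, 5} → MIN(qty * amount)=275
  failed: ids {8} → MIN(qty * amount)=561
  shipped: ids {2, 4, 6, 7, 9} → MIN(qty * amount)=220

archived | 275 ; failed | 561 ; shipped | 220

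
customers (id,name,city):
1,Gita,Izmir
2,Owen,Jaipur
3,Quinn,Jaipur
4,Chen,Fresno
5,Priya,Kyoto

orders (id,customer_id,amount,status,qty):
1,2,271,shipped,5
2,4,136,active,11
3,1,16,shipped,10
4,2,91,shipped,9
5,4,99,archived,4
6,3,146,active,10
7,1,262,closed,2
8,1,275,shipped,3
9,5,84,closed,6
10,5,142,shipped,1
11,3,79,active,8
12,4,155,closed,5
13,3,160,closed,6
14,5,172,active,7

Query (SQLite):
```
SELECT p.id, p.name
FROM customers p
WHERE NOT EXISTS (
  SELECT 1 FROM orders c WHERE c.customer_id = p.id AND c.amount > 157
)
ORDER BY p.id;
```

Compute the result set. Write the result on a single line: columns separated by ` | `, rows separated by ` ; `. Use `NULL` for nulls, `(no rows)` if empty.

For each customers row, check whether any orders with matching customer_id has amount > 157.
Keep rows where that is false.

4 | Chen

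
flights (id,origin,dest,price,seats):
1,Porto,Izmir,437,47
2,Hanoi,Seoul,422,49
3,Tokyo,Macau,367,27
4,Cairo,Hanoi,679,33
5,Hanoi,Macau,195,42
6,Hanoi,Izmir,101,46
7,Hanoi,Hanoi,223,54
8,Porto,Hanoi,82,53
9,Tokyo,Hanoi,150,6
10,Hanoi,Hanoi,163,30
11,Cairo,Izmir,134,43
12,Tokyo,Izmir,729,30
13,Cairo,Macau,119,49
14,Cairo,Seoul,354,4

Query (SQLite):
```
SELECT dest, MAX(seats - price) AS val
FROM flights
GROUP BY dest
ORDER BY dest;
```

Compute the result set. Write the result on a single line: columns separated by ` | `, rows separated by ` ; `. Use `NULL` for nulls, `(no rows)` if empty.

For each row compute seats - price.
Group by dest; take MAX of the expression per group.
  Hanoi: ids {4, 7, 8, 9, 10} → MAX(seats - price)=-29
  Izmir: ids {1, 6, 11, 12} → MAX(seats - price)=-55
  Macau: ids {3, 5, 13} → MAX(seats - price)=-70
  Seoul: ids {2, 14} → MAX(seats - price)=-350

Hanoi | -29 ; Izmir | -55 ; Macau | -70 ; Seoul | -350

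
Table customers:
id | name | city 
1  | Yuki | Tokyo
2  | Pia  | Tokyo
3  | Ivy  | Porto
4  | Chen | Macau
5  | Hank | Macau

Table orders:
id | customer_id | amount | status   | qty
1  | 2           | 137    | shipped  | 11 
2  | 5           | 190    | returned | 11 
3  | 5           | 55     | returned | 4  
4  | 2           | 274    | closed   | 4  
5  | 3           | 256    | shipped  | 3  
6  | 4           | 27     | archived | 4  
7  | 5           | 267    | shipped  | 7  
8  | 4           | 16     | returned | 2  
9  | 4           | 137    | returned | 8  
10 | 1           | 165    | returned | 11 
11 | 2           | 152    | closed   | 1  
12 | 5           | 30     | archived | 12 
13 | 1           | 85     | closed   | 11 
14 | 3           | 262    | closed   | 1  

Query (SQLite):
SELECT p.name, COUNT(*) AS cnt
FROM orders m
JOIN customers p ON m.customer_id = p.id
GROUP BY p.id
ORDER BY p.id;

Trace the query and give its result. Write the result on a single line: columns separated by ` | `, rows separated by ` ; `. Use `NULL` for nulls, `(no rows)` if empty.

Join each orders row to its customers via customer_id.
Group joined rows by customers.id; compute COUNT(*) per group.
  1: ids {10, 13} → COUNT(*)=2
  2: ids {1, 4, 11} → COUNT(*)=3
  3: ids {5, 14} → COUNT(*)=2
  4: ids {6, 8, 9} → COUNT(*)=3
  5: ids {2, 3, 7, 12} → COUNT(*)=4

Yuki | 2 ; Pia | 3 ; Ivy | 2 ; Chen | 3 ; Hank | 4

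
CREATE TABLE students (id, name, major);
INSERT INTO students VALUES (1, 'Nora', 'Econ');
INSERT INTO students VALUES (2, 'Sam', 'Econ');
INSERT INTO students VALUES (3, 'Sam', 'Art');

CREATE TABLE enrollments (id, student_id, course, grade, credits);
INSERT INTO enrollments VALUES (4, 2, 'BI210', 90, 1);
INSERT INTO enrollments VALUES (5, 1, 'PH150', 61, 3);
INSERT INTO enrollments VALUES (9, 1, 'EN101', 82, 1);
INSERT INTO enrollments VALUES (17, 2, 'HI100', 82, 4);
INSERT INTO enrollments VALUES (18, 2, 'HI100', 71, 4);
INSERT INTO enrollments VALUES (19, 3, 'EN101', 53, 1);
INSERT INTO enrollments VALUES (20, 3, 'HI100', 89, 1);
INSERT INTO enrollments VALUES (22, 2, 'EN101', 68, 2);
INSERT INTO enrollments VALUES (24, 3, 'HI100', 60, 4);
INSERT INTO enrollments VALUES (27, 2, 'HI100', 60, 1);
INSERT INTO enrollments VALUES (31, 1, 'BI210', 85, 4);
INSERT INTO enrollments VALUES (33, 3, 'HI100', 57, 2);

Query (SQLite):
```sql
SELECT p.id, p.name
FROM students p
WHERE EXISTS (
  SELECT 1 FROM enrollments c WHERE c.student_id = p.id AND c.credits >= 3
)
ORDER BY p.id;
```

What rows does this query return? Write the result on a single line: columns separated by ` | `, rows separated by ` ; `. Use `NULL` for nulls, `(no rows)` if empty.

For each students row, check whether any enrollments with matching student_id has credits >= 3.
Keep rows where that is true.

1 | Nora ; 2 | Sam ; 3 | Sam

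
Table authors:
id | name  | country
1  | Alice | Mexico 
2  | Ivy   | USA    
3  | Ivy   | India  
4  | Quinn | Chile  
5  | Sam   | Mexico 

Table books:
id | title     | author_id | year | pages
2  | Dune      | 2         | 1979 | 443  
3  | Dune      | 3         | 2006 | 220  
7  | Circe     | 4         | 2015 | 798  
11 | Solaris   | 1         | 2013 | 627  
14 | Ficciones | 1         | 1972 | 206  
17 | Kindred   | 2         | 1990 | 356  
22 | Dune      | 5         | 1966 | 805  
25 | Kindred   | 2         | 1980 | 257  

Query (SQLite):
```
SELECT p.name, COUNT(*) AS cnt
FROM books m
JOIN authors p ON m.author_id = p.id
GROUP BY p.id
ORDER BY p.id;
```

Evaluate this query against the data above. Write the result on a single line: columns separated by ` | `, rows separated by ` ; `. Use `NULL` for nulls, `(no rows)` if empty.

Alice | 2 ; Ivy | 3 ; Ivy | 1 ; Quinn | 1 ; Sam | 1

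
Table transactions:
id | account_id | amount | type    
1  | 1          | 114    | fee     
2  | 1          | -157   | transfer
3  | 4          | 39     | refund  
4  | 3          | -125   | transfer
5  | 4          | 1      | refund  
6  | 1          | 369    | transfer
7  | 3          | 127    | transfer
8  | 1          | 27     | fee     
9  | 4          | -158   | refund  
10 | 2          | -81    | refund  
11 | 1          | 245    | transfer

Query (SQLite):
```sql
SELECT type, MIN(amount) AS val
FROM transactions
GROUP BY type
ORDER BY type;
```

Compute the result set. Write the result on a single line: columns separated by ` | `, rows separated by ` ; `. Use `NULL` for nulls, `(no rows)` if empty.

Partition transactions by type; compute MIN(amount) within each group.
  fee: ids {1, 8} → MIN(amount)=27
  refund: ids {3, 5, 9, 10} → MIN(amount)=-158
  transfer: ids {2, 4, 6, 7, 11} → MIN(amount)=-157

fee | 27 ; refund | -158 ; transfer | -157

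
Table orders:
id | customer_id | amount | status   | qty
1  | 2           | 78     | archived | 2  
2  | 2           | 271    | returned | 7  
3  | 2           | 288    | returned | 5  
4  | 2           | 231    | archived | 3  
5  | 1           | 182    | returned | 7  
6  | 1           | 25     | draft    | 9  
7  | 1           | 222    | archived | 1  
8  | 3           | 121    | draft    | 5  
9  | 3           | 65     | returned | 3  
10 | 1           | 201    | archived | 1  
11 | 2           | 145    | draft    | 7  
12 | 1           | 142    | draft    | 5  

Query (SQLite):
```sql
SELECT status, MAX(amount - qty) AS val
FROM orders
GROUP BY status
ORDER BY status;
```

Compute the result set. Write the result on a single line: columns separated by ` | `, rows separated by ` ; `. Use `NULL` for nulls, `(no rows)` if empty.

archived | 228 ; draft | 138 ; returned | 283

For each row compute amount - qty.
Group by status; take MAX of the expression per group.
  archived: ids {1, 4, 7, 10} → MAX(amount - qty)=228
  draft: ids {6, 8, 11, 12} → MAX(amount - qty)=138
  returned: ids {2, 3, 5, 9} → MAX(amount - qty)=283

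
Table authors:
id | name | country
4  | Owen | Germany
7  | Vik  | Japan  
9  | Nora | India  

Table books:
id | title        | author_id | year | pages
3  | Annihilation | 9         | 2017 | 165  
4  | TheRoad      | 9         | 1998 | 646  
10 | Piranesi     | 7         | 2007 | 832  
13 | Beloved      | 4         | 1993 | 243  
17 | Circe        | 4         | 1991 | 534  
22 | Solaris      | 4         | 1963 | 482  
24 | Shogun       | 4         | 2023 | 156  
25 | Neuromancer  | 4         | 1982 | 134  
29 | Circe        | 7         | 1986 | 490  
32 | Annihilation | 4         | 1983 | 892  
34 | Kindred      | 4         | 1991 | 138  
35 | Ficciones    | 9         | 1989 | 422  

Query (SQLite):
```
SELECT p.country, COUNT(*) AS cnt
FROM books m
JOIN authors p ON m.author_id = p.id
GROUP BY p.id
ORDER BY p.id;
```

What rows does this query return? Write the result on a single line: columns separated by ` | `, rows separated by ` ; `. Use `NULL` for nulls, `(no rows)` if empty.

Germany | 7 ; Japan | 2 ; India | 3

Join each books row to its authors via author_id.
Group joined rows by authors.id; compute COUNT(*) per group.
  4: ids {13, 17, 22, 24, 25, 32, 34} → COUNT(*)=7
  7: ids {10, 29} → COUNT(*)=2
  9: ids {3, 4, 35} → COUNT(*)=3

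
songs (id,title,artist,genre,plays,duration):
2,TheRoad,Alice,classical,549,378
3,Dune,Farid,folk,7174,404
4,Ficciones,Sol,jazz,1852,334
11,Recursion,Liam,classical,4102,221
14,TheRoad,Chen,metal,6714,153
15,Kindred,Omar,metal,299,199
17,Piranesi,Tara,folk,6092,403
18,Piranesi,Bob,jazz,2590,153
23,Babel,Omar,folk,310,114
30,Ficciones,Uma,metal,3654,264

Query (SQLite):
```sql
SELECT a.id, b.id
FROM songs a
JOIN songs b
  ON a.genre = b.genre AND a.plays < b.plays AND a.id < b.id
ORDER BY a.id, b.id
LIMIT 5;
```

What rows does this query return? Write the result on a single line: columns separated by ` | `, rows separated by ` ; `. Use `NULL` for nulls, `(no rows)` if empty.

2 | 11 ; 4 | 18 ; 15 | 30

Pairs (a,b) with same genre, a.plays < b.plays, a.id < b.id.
genre groups: classical:{2,11} folk:{3,17,23} jazz:{4,18} metal:{14,15,30}
Ordered by (a.id, b.id); first 5.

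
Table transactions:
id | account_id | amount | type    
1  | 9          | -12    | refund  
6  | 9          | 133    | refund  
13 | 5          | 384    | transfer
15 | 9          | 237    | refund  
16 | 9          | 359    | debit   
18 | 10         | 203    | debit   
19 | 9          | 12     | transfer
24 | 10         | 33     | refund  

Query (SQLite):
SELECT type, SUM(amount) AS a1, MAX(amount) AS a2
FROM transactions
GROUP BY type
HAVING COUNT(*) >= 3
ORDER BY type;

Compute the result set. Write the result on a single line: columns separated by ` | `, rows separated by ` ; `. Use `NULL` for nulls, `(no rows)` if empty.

Group transactions by type.
Per group compute: SUM(amount), MAX(amount).
HAVING: drop groups with fewer than 3 rows.
  debit: ids {16, 18} → SUM(amount)=562, MAX(amount)=359
  refund: ids {1, 6, 15, 24} → SUM(amount)=391, MAX(amount)=237
  transfer: ids {13, 19} → SUM(amount)=396, MAX(amount)=384

refund | 391 | 237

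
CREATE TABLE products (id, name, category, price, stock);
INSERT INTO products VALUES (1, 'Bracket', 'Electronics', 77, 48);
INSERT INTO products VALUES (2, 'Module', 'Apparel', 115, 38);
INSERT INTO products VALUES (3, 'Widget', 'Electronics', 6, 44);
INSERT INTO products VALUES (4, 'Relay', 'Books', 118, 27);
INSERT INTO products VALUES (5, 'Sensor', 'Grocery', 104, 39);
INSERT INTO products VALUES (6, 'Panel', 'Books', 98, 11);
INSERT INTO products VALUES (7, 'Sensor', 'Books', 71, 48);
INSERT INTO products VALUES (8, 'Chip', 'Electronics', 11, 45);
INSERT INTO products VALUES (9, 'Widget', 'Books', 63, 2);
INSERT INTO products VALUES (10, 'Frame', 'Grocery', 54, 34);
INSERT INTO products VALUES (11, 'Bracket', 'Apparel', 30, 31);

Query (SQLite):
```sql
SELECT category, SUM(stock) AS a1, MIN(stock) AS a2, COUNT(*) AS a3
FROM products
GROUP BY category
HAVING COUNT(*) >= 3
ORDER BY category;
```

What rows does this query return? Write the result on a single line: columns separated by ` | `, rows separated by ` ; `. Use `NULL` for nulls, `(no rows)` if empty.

Books | 88 | 2 | 4 ; Electronics | 137 | 44 | 3

Group products by category.
Per group compute: SUM(stock), MIN(stock), COUNT(*).
HAVING: drop groups with fewer than 3 rows.
  Apparel: ids {2, 11} → SUM(stock)=69, MIN(stock)=31, COUNT(*)=2
  Books: ids {4, 6, 7, 9} → SUM(stock)=88, MIN(stock)=2, COUNT(*)=4
  Electronics: ids {1, 3, 8} → SUM(stock)=137, MIN(stock)=44, COUNT(*)=3
  Grocery: ids {5, 10} → SUM(stock)=73, MIN(stock)=34, COUNT(*)=2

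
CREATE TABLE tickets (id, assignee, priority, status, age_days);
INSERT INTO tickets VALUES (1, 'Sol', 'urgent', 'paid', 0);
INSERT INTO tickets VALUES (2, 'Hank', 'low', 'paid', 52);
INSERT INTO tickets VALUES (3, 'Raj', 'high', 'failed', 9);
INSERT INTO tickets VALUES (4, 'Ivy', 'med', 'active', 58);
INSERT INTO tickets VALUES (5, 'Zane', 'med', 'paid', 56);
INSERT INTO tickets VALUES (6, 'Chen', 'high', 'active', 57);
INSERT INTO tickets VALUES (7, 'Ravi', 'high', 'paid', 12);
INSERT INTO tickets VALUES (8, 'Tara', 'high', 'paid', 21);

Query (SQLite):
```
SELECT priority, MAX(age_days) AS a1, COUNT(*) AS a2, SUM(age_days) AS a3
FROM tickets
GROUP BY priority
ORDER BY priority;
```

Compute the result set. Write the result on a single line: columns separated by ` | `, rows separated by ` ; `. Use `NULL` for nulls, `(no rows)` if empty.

Group tickets by priority.
Per group compute: MAX(age_days), COUNT(*), SUM(age_days).
  high: ids {3, 6, 7, 8} → MAX(age_days)=57, COUNT(*)=4, SUM(age_days)=99
  low: ids {2} → MAX(age_days)=52, COUNT(*)=1, SUM(age_days)=52
  med: ids {4, 5} → MAX(age_days)=58, COUNT(*)=2, SUM(age_days)=114
  urgent: ids {1} → MAX(age_days)=0, COUNT(*)=1, SUM(age_days)=0

high | 57 | 4 | 99 ; low | 52 | 1 | 52 ; med | 58 | 2 | 114 ; urgent | 0 | 1 | 0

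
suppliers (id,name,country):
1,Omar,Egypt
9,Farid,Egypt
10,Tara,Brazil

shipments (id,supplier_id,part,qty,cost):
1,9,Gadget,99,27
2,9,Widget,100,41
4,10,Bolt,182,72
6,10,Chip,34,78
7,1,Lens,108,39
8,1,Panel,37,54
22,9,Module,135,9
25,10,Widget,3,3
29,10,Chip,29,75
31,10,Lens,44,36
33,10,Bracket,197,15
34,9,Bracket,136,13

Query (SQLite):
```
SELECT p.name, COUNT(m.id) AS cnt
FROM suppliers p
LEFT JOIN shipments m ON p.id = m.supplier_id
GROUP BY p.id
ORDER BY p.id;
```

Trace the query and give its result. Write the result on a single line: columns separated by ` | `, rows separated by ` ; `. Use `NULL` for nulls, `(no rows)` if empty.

Omar | 2 ; Farid | 4 ; Tara | 6

LEFT JOIN keeps every suppliers row; unmatched ones get NULL for shipments columns.
Group by suppliers.id and compute COUNT(m.id). COUNT(col) of an all-NULL group is 0.
  1: ids {7, 8} → COUNT(m.id)=2
  9: ids {1, 2, 22, 34} → COUNT(m.id)=4
  10: ids {4, 6, 25, 29, 31, 33} → COUNT(m.id)=6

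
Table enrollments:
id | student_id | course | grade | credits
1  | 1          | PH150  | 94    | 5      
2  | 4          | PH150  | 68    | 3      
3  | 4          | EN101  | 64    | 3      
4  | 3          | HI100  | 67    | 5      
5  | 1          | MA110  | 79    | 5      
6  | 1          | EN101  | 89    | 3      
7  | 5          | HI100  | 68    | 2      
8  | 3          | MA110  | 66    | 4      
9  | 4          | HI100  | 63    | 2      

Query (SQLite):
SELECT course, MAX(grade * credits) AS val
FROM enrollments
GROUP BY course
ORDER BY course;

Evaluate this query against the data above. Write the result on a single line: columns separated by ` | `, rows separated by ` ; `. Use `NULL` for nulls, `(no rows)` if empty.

For each row compute grade * credits.
Group by course; take MAX of the expression per group.
  EN101: ids {3, 6} → MAX(grade * credits)=267
  HI100: ids {4, 7, 9} → MAX(grade * credits)=335
  MA110: ids {5, 8} → MAX(grade * credits)=395
  PH150: ids {1, 2} → MAX(grade * credits)=470

EN101 | 267 ; HI100 | 335 ; MA110 | 395 ; PH150 | 470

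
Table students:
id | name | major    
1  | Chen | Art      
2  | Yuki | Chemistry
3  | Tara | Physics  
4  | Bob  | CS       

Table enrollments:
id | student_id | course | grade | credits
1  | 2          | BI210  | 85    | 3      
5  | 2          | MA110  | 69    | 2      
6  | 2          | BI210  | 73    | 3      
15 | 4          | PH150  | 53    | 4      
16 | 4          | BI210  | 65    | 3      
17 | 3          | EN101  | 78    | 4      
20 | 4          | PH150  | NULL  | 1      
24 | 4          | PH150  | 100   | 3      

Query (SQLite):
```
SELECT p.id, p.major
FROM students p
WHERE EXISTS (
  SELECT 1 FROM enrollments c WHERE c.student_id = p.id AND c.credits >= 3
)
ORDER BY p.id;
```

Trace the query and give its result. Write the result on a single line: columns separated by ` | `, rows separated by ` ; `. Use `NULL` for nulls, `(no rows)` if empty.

For each students row, check whether any enrollments with matching student_id has credits >= 3.
Keep rows where that is true.

2 | Chemistry ; 3 | Physics ; 4 | CS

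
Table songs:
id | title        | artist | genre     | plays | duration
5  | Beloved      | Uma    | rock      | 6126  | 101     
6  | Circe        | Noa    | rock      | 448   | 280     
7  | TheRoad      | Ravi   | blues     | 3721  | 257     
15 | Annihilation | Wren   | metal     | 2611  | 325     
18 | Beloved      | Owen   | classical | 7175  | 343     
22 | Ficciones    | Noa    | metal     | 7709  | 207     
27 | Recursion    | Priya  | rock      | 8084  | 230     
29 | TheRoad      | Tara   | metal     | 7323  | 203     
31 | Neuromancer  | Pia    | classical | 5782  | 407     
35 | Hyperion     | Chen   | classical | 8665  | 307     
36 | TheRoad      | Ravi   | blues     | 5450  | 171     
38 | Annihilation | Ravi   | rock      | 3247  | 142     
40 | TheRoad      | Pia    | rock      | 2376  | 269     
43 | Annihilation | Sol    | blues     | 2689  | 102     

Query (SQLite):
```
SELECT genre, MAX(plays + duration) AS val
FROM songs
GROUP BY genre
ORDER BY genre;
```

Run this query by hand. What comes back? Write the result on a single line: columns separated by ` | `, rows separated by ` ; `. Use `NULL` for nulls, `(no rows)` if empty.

For each row compute plays + duration.
Group by genre; take MAX of the expression per group.
  blues: ids {7, 36, 43} → MAX(plays + duration)=5621
  classical: ids {18, 31, 35} → MAX(plays + duration)=8972
  metal: ids {15, 22, 29} → MAX(plays + duration)=7916
  rock: ids {5, 6, 27, 38, 40} → MAX(plays + duration)=8314

blues | 5621 ; classical | 8972 ; metal | 7916 ; rock | 8314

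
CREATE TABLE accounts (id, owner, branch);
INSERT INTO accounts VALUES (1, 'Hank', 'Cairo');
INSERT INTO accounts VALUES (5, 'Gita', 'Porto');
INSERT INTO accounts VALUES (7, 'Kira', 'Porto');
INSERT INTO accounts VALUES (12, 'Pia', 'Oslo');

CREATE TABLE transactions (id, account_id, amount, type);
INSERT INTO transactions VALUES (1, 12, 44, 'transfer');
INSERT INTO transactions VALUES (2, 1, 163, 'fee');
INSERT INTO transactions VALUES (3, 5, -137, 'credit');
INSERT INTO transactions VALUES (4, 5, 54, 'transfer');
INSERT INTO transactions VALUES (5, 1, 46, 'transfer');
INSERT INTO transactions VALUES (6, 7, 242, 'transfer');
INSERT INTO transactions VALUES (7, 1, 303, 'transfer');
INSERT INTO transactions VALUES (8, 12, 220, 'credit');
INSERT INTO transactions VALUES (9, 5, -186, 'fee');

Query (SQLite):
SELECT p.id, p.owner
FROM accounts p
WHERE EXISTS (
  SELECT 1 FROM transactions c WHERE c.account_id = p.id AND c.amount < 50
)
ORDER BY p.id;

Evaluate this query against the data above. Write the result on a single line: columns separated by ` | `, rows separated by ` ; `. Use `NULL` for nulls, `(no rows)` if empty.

For each accounts row, check whether any transactions with matching account_id has amount < 50.
Keep rows where that is true.

1 | Hank ; 5 | Gita ; 12 | Pia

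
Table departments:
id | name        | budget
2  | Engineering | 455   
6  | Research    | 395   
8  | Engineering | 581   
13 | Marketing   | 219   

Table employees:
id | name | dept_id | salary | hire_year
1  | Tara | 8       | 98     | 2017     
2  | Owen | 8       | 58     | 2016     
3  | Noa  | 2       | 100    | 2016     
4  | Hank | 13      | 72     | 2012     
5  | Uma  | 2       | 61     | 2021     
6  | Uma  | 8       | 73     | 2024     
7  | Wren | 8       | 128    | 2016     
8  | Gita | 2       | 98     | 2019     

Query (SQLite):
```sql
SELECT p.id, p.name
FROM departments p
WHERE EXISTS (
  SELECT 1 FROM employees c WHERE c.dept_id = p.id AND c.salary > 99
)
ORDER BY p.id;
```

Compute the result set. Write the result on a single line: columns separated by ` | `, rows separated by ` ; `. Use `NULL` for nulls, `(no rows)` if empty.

For each departments row, check whether any employees with matching dept_id has salary > 99.
Keep rows where that is true.

2 | Engineering ; 8 | Engineering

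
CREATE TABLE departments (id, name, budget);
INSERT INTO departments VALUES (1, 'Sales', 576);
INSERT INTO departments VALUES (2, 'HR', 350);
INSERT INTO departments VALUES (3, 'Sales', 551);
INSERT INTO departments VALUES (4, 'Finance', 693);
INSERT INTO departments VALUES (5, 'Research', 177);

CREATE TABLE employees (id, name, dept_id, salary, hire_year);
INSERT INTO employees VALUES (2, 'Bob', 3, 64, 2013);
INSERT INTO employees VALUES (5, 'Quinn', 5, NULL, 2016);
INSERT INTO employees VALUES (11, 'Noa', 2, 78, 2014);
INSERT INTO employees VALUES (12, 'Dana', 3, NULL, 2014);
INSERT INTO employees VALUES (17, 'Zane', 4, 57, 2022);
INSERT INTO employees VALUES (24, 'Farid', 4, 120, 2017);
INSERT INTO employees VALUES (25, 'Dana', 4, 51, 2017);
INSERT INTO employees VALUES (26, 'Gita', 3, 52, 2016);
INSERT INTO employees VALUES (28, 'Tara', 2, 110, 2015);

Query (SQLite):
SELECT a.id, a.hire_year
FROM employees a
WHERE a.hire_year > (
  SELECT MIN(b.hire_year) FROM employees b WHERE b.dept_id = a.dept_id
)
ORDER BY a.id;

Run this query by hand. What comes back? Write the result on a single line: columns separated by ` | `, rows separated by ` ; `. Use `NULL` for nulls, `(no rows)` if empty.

12 | 2014 ; 17 | 2022 ; 26 | 2016 ; 28 | 2015

For each employees row a, compute MIN(hire_year) over rows sharing a.dept_id.
Keep row a if a.hire_year > that per-group MIN.
  dept_id=2: MIN(hire_year) = 2014
  dept_id=3: MIN(hire_year) = 2013
  dept_id=4: MIN(hire_year) = 2017
  dept_id=5: MIN(hire_year) = 2016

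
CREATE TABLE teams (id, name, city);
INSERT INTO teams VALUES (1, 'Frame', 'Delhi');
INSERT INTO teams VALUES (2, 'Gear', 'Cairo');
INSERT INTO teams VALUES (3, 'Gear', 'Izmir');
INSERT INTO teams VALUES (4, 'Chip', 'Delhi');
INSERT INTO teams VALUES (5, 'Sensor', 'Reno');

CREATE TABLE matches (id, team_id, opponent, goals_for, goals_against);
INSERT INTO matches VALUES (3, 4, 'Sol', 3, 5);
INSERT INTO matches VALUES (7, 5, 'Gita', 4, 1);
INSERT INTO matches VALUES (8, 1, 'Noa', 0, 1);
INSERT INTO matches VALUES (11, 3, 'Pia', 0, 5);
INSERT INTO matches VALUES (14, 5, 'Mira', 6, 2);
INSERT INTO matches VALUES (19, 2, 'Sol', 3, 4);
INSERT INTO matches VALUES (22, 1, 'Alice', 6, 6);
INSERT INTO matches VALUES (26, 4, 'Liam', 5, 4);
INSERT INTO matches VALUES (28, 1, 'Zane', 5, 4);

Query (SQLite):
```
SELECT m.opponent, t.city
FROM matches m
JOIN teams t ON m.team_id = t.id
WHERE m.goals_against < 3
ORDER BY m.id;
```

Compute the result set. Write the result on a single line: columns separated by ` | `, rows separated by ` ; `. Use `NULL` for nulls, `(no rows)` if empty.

Each matches row matches the teams row where team_id = teams.id.
Then keep rows with m.goals_against < 3.

Gita | Reno ; Noa | Delhi ; Mira | Reno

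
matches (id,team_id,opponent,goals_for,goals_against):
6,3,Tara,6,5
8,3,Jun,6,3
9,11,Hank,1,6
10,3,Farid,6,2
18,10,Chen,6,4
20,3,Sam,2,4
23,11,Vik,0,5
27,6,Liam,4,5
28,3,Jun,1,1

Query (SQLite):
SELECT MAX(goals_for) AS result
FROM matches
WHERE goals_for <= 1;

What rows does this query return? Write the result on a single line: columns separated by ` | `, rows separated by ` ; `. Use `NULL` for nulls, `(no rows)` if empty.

1

Rows where goals_for <= 1 → goals_for values: [1, 0, 1].
MAX of non-NULL values = 1.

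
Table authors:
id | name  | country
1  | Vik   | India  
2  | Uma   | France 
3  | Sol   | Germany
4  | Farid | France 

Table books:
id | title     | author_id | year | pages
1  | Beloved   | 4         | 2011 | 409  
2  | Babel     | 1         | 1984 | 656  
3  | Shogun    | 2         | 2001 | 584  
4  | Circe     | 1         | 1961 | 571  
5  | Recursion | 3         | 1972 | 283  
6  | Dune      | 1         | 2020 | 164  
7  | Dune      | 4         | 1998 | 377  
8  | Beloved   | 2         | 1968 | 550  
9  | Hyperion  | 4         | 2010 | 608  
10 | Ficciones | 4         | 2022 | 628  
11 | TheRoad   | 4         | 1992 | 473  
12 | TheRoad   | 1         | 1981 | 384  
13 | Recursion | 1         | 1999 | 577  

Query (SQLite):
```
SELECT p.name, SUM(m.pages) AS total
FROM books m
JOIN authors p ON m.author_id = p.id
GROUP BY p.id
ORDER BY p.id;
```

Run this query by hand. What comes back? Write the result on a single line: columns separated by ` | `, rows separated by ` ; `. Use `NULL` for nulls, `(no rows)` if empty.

Join each books row to its authors via author_id.
Group joined rows by authors.id; compute SUM(m.pages) per group.
  1: ids {2, 4, 6, 12, 13} → SUM(m.pages)=2352
  2: ids {3, 8} → SUM(m.pages)=1134
  3: ids {5} → SUM(m.pages)=283
  4: ids {1, 7, 9, 10, 11} → SUM(m.pages)=2495

Vik | 2352 ; Uma | 1134 ; Sol | 283 ; Farid | 2495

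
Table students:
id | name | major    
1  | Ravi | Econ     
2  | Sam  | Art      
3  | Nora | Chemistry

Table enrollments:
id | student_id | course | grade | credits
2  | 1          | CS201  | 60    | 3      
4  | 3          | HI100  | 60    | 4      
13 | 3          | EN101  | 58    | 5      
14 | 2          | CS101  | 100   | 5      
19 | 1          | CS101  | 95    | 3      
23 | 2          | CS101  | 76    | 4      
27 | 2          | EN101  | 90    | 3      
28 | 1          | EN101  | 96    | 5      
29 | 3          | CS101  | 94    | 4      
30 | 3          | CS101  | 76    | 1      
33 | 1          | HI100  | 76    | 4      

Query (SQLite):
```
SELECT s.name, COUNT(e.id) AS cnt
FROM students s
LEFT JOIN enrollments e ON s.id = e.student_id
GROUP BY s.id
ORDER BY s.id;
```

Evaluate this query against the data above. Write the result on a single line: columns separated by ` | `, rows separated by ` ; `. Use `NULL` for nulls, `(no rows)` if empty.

LEFT JOIN keeps every students row; unmatched ones get NULL for enrollments columns.
Group by students.id and compute COUNT(e.id). COUNT(col) of an all-NULL group is 0.
  1: ids {2, 19, 28, 33} → COUNT(e.id)=4
  2: ids {14, 23, 27} → COUNT(e.id)=3
  3: ids {4, 13, 29, 30} → COUNT(e.id)=4

Ravi | 4 ; Sam | 3 ; Nora | 4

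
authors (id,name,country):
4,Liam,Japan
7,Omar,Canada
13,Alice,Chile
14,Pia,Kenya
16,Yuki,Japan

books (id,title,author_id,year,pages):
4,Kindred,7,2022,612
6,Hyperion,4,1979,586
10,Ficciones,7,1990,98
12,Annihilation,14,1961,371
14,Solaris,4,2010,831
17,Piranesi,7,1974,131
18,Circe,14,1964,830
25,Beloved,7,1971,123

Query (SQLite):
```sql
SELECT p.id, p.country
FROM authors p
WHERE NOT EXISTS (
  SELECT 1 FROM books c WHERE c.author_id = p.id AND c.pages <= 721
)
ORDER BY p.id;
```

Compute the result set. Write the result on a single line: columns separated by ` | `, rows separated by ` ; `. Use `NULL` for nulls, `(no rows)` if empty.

13 | Chile ; 16 | Japan

For each authors row, check whether any books with matching author_id has pages <= 721.
Keep rows where that is false.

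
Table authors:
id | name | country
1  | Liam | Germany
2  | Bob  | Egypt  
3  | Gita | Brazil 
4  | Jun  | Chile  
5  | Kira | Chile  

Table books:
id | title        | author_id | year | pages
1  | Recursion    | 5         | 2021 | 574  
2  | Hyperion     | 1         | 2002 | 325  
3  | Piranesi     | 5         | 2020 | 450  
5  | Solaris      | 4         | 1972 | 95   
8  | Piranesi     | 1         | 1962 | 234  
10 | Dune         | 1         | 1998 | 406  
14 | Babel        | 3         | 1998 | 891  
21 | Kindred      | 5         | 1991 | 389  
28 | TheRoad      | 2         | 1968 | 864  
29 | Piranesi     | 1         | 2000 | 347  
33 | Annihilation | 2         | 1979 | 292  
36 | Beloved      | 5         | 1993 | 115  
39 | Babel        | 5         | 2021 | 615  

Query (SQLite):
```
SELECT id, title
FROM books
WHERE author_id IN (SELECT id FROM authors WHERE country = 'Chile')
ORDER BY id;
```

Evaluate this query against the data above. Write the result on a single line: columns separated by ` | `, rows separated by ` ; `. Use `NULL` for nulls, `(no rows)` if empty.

1 | Recursion ; 3 | Piranesi ; 5 | Solaris ; 21 | Kindred ; 36 | Beloved ; 39 | Babel

Inner query: authors.id where country = 'Chile'.
Outer: keep books rows whose author_id is in that set.
Inner query → {4, 5}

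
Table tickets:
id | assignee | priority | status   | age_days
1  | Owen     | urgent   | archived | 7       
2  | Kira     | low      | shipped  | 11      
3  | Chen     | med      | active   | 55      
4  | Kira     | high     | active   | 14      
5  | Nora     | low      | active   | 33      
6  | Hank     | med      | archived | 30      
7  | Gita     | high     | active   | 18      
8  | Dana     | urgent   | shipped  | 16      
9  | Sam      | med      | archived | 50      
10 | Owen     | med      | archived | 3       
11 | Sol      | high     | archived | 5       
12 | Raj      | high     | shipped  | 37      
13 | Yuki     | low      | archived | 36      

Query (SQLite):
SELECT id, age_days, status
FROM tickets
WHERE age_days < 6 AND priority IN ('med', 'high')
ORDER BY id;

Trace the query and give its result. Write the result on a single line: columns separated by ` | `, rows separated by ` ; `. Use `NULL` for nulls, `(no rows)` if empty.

10 | 3 | archived ; 11 | 5 | archived

age_days < 6: ids {10, 11}
priority IN ('med', 'high'): ids {3, 4, 6, 7, 9, 10, 11, 12}
Combine with AND.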